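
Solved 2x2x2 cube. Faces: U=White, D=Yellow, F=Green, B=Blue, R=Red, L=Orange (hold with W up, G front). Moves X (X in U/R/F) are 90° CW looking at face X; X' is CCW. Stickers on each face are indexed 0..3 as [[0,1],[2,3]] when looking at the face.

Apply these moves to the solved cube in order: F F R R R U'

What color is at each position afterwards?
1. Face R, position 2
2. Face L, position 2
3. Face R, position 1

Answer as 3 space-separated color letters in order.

Answer: O O W

Derivation:
After move 1 (F): F=GGGG U=WWOO R=WRWR D=RRYY L=OYOY
After move 2 (F): F=GGGG U=WWYY R=OROR D=WWYY L=OROR
After move 3 (R): R=OORR U=WGYG F=GWGY D=WBYB B=YBWB
After move 4 (R): R=RORO U=WWYY F=GBGB D=WWYY B=GBGB
After move 5 (R): R=RROO U=WBYB F=GWGY D=WGYG B=YBWB
After move 6 (U'): U=BBWY F=ORGY R=GWOO B=RRWB L=YBOR
Query 1: R[2] = O
Query 2: L[2] = O
Query 3: R[1] = W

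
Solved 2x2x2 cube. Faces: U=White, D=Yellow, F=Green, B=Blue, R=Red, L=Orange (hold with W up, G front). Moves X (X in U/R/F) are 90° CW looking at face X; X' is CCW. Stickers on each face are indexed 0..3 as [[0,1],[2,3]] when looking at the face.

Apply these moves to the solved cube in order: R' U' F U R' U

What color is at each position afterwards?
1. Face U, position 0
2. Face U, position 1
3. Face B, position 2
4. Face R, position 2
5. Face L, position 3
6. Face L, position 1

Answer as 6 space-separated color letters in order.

After move 1 (R'): R=RRRR U=WBWB F=GWGW D=YGYG B=YBYB
After move 2 (U'): U=BBWW F=OOGW R=GWRR B=RRYB L=YBOO
After move 3 (F): F=GOWO U=BBOB R=WWWR D=RGYG L=YYOG
After move 4 (U): U=OBBB F=WWWO R=RRWR B=YYYB L=GOOG
After move 5 (R'): R=RRRW U=OYBY F=WBWB D=RWYO B=GYGB
After move 6 (U): U=BOYY F=RRWB R=GYRW B=GOGB L=WBOG
Query 1: U[0] = B
Query 2: U[1] = O
Query 3: B[2] = G
Query 4: R[2] = R
Query 5: L[3] = G
Query 6: L[1] = B

Answer: B O G R G B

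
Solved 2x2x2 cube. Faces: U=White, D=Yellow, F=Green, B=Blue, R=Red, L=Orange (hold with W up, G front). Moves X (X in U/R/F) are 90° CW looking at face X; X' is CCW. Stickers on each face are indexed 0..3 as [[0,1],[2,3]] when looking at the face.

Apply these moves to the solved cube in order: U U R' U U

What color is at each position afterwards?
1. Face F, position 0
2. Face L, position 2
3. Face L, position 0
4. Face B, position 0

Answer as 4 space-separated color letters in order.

Answer: Y O O B

Derivation:
After move 1 (U): U=WWWW F=RRGG R=BBRR B=OOBB L=GGOO
After move 2 (U): U=WWWW F=BBGG R=OORR B=GGBB L=RROO
After move 3 (R'): R=OROR U=WBWG F=BWGW D=YBYG B=YGYB
After move 4 (U): U=WWGB F=ORGW R=YGOR B=RRYB L=BWOO
After move 5 (U): U=GWBW F=YGGW R=RROR B=BWYB L=OROO
Query 1: F[0] = Y
Query 2: L[2] = O
Query 3: L[0] = O
Query 4: B[0] = B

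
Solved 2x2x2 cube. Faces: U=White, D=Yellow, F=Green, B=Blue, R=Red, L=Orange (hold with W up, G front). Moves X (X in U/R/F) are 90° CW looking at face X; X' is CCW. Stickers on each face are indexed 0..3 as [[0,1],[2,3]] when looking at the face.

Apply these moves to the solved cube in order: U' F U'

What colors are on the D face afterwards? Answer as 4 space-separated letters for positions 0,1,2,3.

After move 1 (U'): U=WWWW F=OOGG R=GGRR B=RRBB L=BBOO
After move 2 (F): F=GOGO U=WWOB R=WGWR D=RGYY L=BYOY
After move 3 (U'): U=WBWO F=BYGO R=GOWR B=WGBB L=RROY
Query: D face = RGYY

Answer: R G Y Y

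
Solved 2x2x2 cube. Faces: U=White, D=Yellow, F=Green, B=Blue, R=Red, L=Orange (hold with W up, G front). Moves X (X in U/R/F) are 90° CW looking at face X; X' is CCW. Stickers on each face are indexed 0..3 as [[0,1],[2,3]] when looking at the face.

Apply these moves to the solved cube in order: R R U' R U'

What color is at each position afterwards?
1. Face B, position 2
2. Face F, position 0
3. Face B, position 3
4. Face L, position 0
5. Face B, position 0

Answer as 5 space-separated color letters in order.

After move 1 (R): R=RRRR U=WGWG F=GYGY D=YBYB B=WBWB
After move 2 (R): R=RRRR U=WYWY F=GBGB D=YWYW B=GBGB
After move 3 (U'): U=YYWW F=OOGB R=GBRR B=RRGB L=GBOO
After move 4 (R): R=RGRB U=YOWB F=OWGW D=YGYR B=WRYB
After move 5 (U'): U=OBYW F=GBGW R=OWRB B=RGYB L=WROO
Query 1: B[2] = Y
Query 2: F[0] = G
Query 3: B[3] = B
Query 4: L[0] = W
Query 5: B[0] = R

Answer: Y G B W R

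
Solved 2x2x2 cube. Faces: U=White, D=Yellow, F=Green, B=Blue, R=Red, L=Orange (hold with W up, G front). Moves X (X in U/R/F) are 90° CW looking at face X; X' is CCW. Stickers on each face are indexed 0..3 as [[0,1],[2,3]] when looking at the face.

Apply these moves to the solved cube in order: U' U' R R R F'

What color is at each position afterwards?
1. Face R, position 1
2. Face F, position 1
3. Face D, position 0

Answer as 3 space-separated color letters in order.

Answer: R W R

Derivation:
After move 1 (U'): U=WWWW F=OOGG R=GGRR B=RRBB L=BBOO
After move 2 (U'): U=WWWW F=BBGG R=OORR B=GGBB L=RROO
After move 3 (R): R=RORO U=WBWG F=BYGY D=YBYG B=WGWB
After move 4 (R): R=RROO U=WYWY F=BBGG D=YWYW B=GGBB
After move 5 (R): R=OROR U=WBWG F=BWGW D=YBYG B=YGYB
After move 6 (F'): F=WWBG U=WBOO R=BRYR D=ROYG L=RGOW
Query 1: R[1] = R
Query 2: F[1] = W
Query 3: D[0] = R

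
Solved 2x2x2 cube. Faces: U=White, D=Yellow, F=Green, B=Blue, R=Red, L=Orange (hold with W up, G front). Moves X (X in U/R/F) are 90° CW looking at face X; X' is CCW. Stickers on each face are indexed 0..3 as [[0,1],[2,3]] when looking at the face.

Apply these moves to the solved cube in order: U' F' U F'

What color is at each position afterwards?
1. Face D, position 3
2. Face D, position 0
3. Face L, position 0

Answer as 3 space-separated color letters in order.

Answer: Y G O

Derivation:
After move 1 (U'): U=WWWW F=OOGG R=GGRR B=RRBB L=BBOO
After move 2 (F'): F=OGOG U=WWGR R=YGYR D=BOYY L=BWOW
After move 3 (U): U=GWRW F=YGOG R=RRYR B=BWBB L=OGOW
After move 4 (F'): F=GGYO U=GWRY R=ORBR D=GWYY L=OWOR
Query 1: D[3] = Y
Query 2: D[0] = G
Query 3: L[0] = O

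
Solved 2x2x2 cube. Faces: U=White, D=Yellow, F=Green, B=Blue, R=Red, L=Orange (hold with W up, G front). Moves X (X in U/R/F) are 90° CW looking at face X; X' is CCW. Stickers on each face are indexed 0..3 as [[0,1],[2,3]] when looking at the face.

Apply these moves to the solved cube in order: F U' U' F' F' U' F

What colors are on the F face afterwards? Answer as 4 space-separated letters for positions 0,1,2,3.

After move 1 (F): F=GGGG U=WWOO R=WRWR D=RRYY L=OYOY
After move 2 (U'): U=WOWO F=OYGG R=GGWR B=WRBB L=BBOY
After move 3 (U'): U=OOWW F=BBGG R=OYWR B=GGBB L=WROY
After move 4 (F'): F=BGBG U=OOOW R=RYRR D=RYYY L=WWOW
After move 5 (F'): F=GGBB U=OORR R=YYRR D=WWYY L=WWOO
After move 6 (U'): U=OROR F=WWBB R=GGRR B=YYBB L=GGOO
After move 7 (F): F=BWBW U=OROG R=OGRR D=RGYY L=GWOW
Query: F face = BWBW

Answer: B W B W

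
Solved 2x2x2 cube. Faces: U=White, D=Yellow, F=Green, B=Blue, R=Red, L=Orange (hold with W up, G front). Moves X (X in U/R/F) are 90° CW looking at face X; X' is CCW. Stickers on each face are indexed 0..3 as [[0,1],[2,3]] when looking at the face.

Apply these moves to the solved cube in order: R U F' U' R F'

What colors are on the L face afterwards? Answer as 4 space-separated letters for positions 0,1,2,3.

After move 1 (R): R=RRRR U=WGWG F=GYGY D=YBYB B=WBWB
After move 2 (U): U=WWGG F=RRGY R=WBRR B=OOWB L=GYOO
After move 3 (F'): F=RYRG U=WWWR R=BBYR D=YOYB L=GGOG
After move 4 (U'): U=WRWW F=GGRG R=RYYR B=BBWB L=OOOG
After move 5 (R): R=YRRY U=WGWG F=GORB D=YWYB B=WBRB
After move 6 (F'): F=OBGR U=WGYR R=WRYY D=OGYB L=OGOW
Query: L face = OGOW

Answer: O G O W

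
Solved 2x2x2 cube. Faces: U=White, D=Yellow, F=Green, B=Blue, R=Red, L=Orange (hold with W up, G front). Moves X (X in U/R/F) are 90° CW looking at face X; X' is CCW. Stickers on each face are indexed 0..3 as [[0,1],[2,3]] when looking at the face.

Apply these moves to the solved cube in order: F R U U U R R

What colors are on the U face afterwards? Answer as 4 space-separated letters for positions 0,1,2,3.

Answer: G B W B

Derivation:
After move 1 (F): F=GGGG U=WWOO R=WRWR D=RRYY L=OYOY
After move 2 (R): R=WWRR U=WGOG F=GRGY D=RBYB B=OBWB
After move 3 (U): U=OWGG F=WWGY R=OBRR B=OYWB L=GROY
After move 4 (U): U=GOGW F=OBGY R=OYRR B=GRWB L=WWOY
After move 5 (U): U=GGWO F=OYGY R=GRRR B=WWWB L=OBOY
After move 6 (R): R=RGRR U=GYWY F=OBGB D=RWYW B=OWGB
After move 7 (R): R=RRRG U=GBWB F=OWGW D=RGYO B=YWYB
Query: U face = GBWB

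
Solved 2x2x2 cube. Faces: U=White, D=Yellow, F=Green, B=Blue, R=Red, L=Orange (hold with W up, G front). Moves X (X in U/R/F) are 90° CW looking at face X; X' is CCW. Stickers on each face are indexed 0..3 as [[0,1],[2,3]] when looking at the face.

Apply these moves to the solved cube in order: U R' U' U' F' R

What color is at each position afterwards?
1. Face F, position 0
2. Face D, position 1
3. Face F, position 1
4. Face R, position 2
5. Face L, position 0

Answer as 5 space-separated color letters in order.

Answer: O Y O R B

Derivation:
After move 1 (U): U=WWWW F=RRGG R=BBRR B=OOBB L=GGOO
After move 2 (R'): R=BRBR U=WBWO F=RWGW D=YRYG B=YOYB
After move 3 (U'): U=BOWW F=GGGW R=RWBR B=BRYB L=YOOO
After move 4 (U'): U=OWBW F=YOGW R=GGBR B=RWYB L=BROO
After move 5 (F'): F=OWYG U=OWGB R=RGYR D=ROYG L=BWOB
After move 6 (R): R=YRRG U=OWGG F=OOYG D=RYYR B=BWWB
Query 1: F[0] = O
Query 2: D[1] = Y
Query 3: F[1] = O
Query 4: R[2] = R
Query 5: L[0] = B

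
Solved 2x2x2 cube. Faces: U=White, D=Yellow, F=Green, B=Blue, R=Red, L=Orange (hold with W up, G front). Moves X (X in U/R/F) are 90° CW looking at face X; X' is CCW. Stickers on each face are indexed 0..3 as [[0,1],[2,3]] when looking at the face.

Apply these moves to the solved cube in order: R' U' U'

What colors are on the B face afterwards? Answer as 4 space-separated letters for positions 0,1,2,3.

After move 1 (R'): R=RRRR U=WBWB F=GWGW D=YGYG B=YBYB
After move 2 (U'): U=BBWW F=OOGW R=GWRR B=RRYB L=YBOO
After move 3 (U'): U=BWBW F=YBGW R=OORR B=GWYB L=RROO
Query: B face = GWYB

Answer: G W Y B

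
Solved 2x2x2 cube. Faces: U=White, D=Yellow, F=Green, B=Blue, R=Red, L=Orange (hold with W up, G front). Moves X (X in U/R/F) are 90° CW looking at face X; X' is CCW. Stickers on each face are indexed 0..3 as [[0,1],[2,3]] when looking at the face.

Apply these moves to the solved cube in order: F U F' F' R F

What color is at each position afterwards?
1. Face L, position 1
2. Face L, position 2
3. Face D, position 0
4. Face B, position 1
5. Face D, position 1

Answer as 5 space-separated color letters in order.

After move 1 (F): F=GGGG U=WWOO R=WRWR D=RRYY L=OYOY
After move 2 (U): U=OWOW F=WRGG R=BBWR B=OYBB L=GGOY
After move 3 (F'): F=RGWG U=OWBW R=RBRR D=GYYY L=GWOO
After move 4 (F'): F=GGRW U=OWRR R=YBGR D=WOYY L=GWOB
After move 5 (R): R=GYRB U=OGRW F=GORY D=WBYO B=RYWB
After move 6 (F): F=RGYO U=OGBW R=RYWB D=RGYO L=GWOB
Query 1: L[1] = W
Query 2: L[2] = O
Query 3: D[0] = R
Query 4: B[1] = Y
Query 5: D[1] = G

Answer: W O R Y G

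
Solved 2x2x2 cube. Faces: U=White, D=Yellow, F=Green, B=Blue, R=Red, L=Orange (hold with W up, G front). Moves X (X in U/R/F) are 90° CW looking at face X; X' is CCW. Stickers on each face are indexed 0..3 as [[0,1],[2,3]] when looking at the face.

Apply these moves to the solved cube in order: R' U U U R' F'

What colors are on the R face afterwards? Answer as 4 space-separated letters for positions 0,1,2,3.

Answer: O R Y R

Derivation:
After move 1 (R'): R=RRRR U=WBWB F=GWGW D=YGYG B=YBYB
After move 2 (U): U=WWBB F=RRGW R=YBRR B=OOYB L=GWOO
After move 3 (U): U=BWBW F=YBGW R=OORR B=GWYB L=RROO
After move 4 (U): U=BBWW F=OOGW R=GWRR B=RRYB L=YBOO
After move 5 (R'): R=WRGR U=BYWR F=OBGW D=YOYW B=GRGB
After move 6 (F'): F=BWOG U=BYWG R=ORYR D=BOYW L=YROW
Query: R face = ORYR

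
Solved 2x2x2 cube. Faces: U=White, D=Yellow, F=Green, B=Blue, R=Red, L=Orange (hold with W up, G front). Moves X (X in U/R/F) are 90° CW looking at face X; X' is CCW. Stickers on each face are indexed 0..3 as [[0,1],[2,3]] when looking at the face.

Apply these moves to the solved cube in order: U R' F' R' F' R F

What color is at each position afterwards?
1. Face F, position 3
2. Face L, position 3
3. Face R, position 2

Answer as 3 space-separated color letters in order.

After move 1 (U): U=WWWW F=RRGG R=BBRR B=OOBB L=GGOO
After move 2 (R'): R=BRBR U=WBWO F=RWGW D=YRYG B=YOYB
After move 3 (F'): F=WWRG U=WBBB R=RRYR D=GOYG L=GOOW
After move 4 (R'): R=RRRY U=WYBY F=WBRB D=GWYG B=GOOB
After move 5 (F'): F=BBWR U=WYRR R=WRGY D=OWYG L=GYOB
After move 6 (R): R=GWYR U=WBRR F=BWWG D=OOYG B=ROYB
After move 7 (F): F=WBGW U=WBBY R=RWRR D=YGYG L=GOOO
Query 1: F[3] = W
Query 2: L[3] = O
Query 3: R[2] = R

Answer: W O R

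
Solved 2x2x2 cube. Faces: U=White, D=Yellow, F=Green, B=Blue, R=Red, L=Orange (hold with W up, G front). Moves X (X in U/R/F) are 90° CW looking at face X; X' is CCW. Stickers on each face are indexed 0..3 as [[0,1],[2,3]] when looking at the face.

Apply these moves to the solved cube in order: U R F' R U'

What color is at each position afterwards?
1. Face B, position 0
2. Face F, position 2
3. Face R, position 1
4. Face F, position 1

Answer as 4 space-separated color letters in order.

Answer: Y R O G

Derivation:
After move 1 (U): U=WWWW F=RRGG R=BBRR B=OOBB L=GGOO
After move 2 (R): R=RBRB U=WRWG F=RYGY D=YBYO B=WOWB
After move 3 (F'): F=YYRG U=WRRR R=BBYB D=GOYO L=GGOW
After move 4 (R): R=YBBB U=WYRG F=YORO D=GWYW B=RORB
After move 5 (U'): U=YGWR F=GGRO R=YOBB B=YBRB L=ROOW
Query 1: B[0] = Y
Query 2: F[2] = R
Query 3: R[1] = O
Query 4: F[1] = G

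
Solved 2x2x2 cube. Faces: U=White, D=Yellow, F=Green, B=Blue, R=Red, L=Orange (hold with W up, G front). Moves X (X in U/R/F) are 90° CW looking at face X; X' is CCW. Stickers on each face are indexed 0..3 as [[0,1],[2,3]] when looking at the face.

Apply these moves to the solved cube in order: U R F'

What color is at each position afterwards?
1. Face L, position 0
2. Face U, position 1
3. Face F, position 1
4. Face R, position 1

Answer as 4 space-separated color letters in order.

Answer: G R Y B

Derivation:
After move 1 (U): U=WWWW F=RRGG R=BBRR B=OOBB L=GGOO
After move 2 (R): R=RBRB U=WRWG F=RYGY D=YBYO B=WOWB
After move 3 (F'): F=YYRG U=WRRR R=BBYB D=GOYO L=GGOW
Query 1: L[0] = G
Query 2: U[1] = R
Query 3: F[1] = Y
Query 4: R[1] = B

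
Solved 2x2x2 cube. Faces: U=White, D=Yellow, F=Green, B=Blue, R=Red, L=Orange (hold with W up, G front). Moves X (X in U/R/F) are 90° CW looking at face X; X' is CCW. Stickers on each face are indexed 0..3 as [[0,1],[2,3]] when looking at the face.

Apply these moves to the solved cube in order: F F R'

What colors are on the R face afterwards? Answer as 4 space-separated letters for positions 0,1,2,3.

Answer: R R O O

Derivation:
After move 1 (F): F=GGGG U=WWOO R=WRWR D=RRYY L=OYOY
After move 2 (F): F=GGGG U=WWYY R=OROR D=WWYY L=OROR
After move 3 (R'): R=RROO U=WBYB F=GWGY D=WGYG B=YBWB
Query: R face = RROO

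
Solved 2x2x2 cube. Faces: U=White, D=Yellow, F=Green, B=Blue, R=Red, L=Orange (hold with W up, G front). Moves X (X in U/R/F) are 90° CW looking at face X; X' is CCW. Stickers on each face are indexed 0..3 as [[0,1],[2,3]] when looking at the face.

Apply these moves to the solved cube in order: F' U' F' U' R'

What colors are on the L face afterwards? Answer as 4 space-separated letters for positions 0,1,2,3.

After move 1 (F'): F=GGGG U=WWRR R=YRYR D=OOYY L=OWOW
After move 2 (U'): U=WRWR F=OWGG R=GGYR B=YRBB L=BBOW
After move 3 (F'): F=WGOG U=WRGY R=OGOR D=BWYY L=BROW
After move 4 (U'): U=RYWG F=BROG R=WGOR B=OGBB L=YROW
After move 5 (R'): R=GRWO U=RBWO F=BYOG D=BRYG B=YGWB
Query: L face = YROW

Answer: Y R O W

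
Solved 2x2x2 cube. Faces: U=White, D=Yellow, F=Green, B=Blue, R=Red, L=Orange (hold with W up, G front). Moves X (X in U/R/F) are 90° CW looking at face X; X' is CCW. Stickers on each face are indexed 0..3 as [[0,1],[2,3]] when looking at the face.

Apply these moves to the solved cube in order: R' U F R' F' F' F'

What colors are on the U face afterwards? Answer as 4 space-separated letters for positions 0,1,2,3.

Answer: W Y G Y

Derivation:
After move 1 (R'): R=RRRR U=WBWB F=GWGW D=YGYG B=YBYB
After move 2 (U): U=WWBB F=RRGW R=YBRR B=OOYB L=GWOO
After move 3 (F): F=GRWR U=WWOW R=BBBR D=RYYG L=GYOG
After move 4 (R'): R=BRBB U=WYOO F=GWWW D=RRYR B=GOYB
After move 5 (F'): F=WWGW U=WYBB R=RRRB D=YGYR L=GOOO
After move 6 (F'): F=WWWG U=WYRR R=GRYB D=OOYR L=GBOB
After move 7 (F'): F=WGWW U=WYGY R=OROB D=BBYR L=GROR
Query: U face = WYGY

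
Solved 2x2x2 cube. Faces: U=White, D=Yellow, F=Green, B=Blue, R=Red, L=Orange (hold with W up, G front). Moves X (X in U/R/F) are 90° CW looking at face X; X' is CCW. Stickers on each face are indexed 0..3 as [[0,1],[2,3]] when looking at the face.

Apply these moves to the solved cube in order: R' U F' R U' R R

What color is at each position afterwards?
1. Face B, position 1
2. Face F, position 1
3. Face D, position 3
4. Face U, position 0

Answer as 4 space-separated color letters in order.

Answer: G W Y W

Derivation:
After move 1 (R'): R=RRRR U=WBWB F=GWGW D=YGYG B=YBYB
After move 2 (U): U=WWBB F=RRGW R=YBRR B=OOYB L=GWOO
After move 3 (F'): F=RWRG U=WWYR R=GBYR D=WOYG L=GBOB
After move 4 (R): R=YGRB U=WWYG F=RORG D=WYYO B=ROWB
After move 5 (U'): U=WGWY F=GBRG R=RORB B=YGWB L=ROOB
After move 6 (R): R=RRBO U=WBWG F=GYRO D=WWYY B=YGGB
After move 7 (R): R=BROR U=WYWO F=GWRY D=WGYY B=GGBB
Query 1: B[1] = G
Query 2: F[1] = W
Query 3: D[3] = Y
Query 4: U[0] = W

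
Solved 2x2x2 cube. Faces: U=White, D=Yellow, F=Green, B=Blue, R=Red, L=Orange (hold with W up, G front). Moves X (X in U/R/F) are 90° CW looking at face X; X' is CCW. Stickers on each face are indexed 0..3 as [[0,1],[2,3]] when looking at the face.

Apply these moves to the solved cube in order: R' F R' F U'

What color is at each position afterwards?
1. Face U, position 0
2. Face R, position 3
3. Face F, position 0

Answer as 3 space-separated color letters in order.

After move 1 (R'): R=RRRR U=WBWB F=GWGW D=YGYG B=YBYB
After move 2 (F): F=GGWW U=WBOO R=WRBR D=RRYG L=OYOG
After move 3 (R'): R=RRWB U=WYOY F=GBWO D=RGYW B=GBRB
After move 4 (F): F=WGOB U=WYGY R=ORYB D=WRYW L=OROG
After move 5 (U'): U=YYWG F=OROB R=WGYB B=ORRB L=GBOG
Query 1: U[0] = Y
Query 2: R[3] = B
Query 3: F[0] = O

Answer: Y B O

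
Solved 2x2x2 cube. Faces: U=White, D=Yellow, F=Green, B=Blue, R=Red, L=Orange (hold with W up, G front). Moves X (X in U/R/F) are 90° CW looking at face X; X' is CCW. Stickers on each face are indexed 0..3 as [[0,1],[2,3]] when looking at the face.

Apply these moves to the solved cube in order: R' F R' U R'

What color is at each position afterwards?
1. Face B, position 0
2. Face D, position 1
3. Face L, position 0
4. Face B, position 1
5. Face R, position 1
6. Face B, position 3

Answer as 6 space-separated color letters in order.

After move 1 (R'): R=RRRR U=WBWB F=GWGW D=YGYG B=YBYB
After move 2 (F): F=GGWW U=WBOO R=WRBR D=RRYG L=OYOG
After move 3 (R'): R=RRWB U=WYOY F=GBWO D=RGYW B=GBRB
After move 4 (U): U=OWYY F=RRWO R=GBWB B=OYRB L=GBOG
After move 5 (R'): R=BBGW U=ORYO F=RWWY D=RRYO B=WYGB
Query 1: B[0] = W
Query 2: D[1] = R
Query 3: L[0] = G
Query 4: B[1] = Y
Query 5: R[1] = B
Query 6: B[3] = B

Answer: W R G Y B B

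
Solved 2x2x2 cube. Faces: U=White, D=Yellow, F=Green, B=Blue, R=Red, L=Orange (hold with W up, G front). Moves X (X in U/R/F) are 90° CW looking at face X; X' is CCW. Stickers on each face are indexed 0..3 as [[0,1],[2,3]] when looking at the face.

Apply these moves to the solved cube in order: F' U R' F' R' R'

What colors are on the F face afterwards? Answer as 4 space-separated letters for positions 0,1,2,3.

After move 1 (F'): F=GGGG U=WWRR R=YRYR D=OOYY L=OWOW
After move 2 (U): U=RWRW F=YRGG R=BBYR B=OWBB L=GGOW
After move 3 (R'): R=BRBY U=RBRO F=YWGW D=ORYG B=YWOB
After move 4 (F'): F=WWYG U=RBBB R=RROY D=GWYG L=GOOR
After move 5 (R'): R=RYRO U=ROBY F=WBYB D=GWYG B=GWWB
After move 6 (R'): R=YORR U=RWBG F=WOYY D=GBYB B=GWWB
Query: F face = WOYY

Answer: W O Y Y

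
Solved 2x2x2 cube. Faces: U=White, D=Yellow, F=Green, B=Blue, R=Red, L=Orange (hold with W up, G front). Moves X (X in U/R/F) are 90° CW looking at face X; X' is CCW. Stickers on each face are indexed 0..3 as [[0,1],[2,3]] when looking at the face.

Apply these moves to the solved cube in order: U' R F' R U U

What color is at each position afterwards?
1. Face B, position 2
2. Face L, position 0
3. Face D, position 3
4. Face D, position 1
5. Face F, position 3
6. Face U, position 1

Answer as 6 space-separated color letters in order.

After move 1 (U'): U=WWWW F=OOGG R=GGRR B=RRBB L=BBOO
After move 2 (R): R=RGRG U=WOWG F=OYGY D=YBYR B=WRWB
After move 3 (F'): F=YYOG U=WORR R=BGYG D=BOYR L=BGOW
After move 4 (R): R=YBGG U=WYRG F=YOOR D=BWYW B=RROB
After move 5 (U): U=RWGY F=YBOR R=RRGG B=BGOB L=YOOW
After move 6 (U): U=GRYW F=RROR R=BGGG B=YOOB L=YBOW
Query 1: B[2] = O
Query 2: L[0] = Y
Query 3: D[3] = W
Query 4: D[1] = W
Query 5: F[3] = R
Query 6: U[1] = R

Answer: O Y W W R R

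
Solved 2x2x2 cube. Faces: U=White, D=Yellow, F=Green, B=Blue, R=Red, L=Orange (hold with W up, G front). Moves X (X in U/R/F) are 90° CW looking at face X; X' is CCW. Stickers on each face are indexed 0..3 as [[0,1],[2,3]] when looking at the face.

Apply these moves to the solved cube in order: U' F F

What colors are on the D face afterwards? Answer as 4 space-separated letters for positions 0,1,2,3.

After move 1 (U'): U=WWWW F=OOGG R=GGRR B=RRBB L=BBOO
After move 2 (F): F=GOGO U=WWOB R=WGWR D=RGYY L=BYOY
After move 3 (F): F=GGOO U=WWYY R=OGBR D=WWYY L=BROG
Query: D face = WWYY

Answer: W W Y Y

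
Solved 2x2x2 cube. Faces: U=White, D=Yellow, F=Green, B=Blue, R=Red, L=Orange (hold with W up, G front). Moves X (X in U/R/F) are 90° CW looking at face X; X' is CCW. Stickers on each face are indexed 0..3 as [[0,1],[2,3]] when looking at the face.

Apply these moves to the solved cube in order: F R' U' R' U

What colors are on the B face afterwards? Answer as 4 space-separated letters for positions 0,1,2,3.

Answer: Y B G B

Derivation:
After move 1 (F): F=GGGG U=WWOO R=WRWR D=RRYY L=OYOY
After move 2 (R'): R=RRWW U=WBOB F=GWGO D=RGYG B=YBRB
After move 3 (U'): U=BBWO F=OYGO R=GWWW B=RRRB L=YBOY
After move 4 (R'): R=WWGW U=BRWR F=OBGO D=RYYO B=GRGB
After move 5 (U): U=WBRR F=WWGO R=GRGW B=YBGB L=OBOY
Query: B face = YBGB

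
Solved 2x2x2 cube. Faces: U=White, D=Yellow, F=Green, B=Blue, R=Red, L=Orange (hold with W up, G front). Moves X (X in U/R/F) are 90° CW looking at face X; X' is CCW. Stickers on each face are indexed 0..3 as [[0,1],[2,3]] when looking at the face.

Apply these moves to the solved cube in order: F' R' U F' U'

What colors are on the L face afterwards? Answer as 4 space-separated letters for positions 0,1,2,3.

After move 1 (F'): F=GGGG U=WWRR R=YRYR D=OOYY L=OWOW
After move 2 (R'): R=RRYY U=WBRB F=GWGR D=OGYG B=YBOB
After move 3 (U): U=RWBB F=RRGR R=YBYY B=OWOB L=GWOW
After move 4 (F'): F=RRRG U=RWYY R=GBOY D=WWYG L=GBOB
After move 5 (U'): U=WYRY F=GBRG R=RROY B=GBOB L=OWOB
Query: L face = OWOB

Answer: O W O B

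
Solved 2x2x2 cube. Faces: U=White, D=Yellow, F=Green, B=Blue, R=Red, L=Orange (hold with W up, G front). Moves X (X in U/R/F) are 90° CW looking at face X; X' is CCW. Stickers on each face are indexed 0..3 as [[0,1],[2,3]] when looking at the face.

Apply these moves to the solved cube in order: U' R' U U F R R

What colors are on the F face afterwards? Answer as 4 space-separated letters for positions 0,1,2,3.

Answer: G Y W O

Derivation:
After move 1 (U'): U=WWWW F=OOGG R=GGRR B=RRBB L=BBOO
After move 2 (R'): R=GRGR U=WBWR F=OWGW D=YOYG B=YRYB
After move 3 (U): U=WWRB F=GRGW R=YRGR B=BBYB L=OWOO
After move 4 (U): U=RWBW F=YRGW R=BBGR B=OWYB L=GROO
After move 5 (F): F=GYWR U=RWOR R=BBWR D=GBYG L=GYOO
After move 6 (R): R=WBRB U=RYOR F=GBWG D=GYYO B=RWWB
After move 7 (R): R=RWBB U=RBOG F=GYWO D=GWYR B=RWYB
Query: F face = GYWO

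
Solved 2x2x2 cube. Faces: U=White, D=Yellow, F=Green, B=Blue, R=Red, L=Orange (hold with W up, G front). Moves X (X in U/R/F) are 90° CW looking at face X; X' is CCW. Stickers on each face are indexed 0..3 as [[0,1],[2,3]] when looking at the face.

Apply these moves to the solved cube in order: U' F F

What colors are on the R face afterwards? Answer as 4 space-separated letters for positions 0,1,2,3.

Answer: O G B R

Derivation:
After move 1 (U'): U=WWWW F=OOGG R=GGRR B=RRBB L=BBOO
After move 2 (F): F=GOGO U=WWOB R=WGWR D=RGYY L=BYOY
After move 3 (F): F=GGOO U=WWYY R=OGBR D=WWYY L=BROG
Query: R face = OGBR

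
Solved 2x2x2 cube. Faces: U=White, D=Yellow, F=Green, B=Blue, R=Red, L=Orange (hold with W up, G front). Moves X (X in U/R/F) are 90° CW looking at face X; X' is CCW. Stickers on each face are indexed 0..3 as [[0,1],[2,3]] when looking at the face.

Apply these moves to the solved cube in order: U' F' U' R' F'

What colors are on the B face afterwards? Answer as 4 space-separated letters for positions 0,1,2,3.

Answer: Y G O B

Derivation:
After move 1 (U'): U=WWWW F=OOGG R=GGRR B=RRBB L=BBOO
After move 2 (F'): F=OGOG U=WWGR R=YGYR D=BOYY L=BWOW
After move 3 (U'): U=WRWG F=BWOG R=OGYR B=YGBB L=RROW
After move 4 (R'): R=GROY U=WBWY F=BROG D=BWYG B=YGOB
After move 5 (F'): F=RGBO U=WBGO R=WRBY D=RWYG L=RYOW
Query: B face = YGOB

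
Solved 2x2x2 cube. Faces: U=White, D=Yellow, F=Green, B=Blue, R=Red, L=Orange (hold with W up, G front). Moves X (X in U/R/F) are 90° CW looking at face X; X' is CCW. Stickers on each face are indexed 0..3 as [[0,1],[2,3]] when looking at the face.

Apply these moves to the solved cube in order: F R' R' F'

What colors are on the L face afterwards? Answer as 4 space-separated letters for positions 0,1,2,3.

Answer: O Y O O

Derivation:
After move 1 (F): F=GGGG U=WWOO R=WRWR D=RRYY L=OYOY
After move 2 (R'): R=RRWW U=WBOB F=GWGO D=RGYG B=YBRB
After move 3 (R'): R=RWRW U=WROY F=GBGB D=RWYO B=GBGB
After move 4 (F'): F=BBGG U=WRRR R=WWRW D=YYYO L=OYOO
Query: L face = OYOO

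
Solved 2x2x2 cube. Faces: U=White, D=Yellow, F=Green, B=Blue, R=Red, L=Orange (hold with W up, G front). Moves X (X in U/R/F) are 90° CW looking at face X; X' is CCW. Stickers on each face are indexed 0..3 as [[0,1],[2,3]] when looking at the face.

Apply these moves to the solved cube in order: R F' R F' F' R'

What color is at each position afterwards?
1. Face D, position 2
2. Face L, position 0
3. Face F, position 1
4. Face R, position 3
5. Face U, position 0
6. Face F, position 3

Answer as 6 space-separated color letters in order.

After move 1 (R): R=RRRR U=WGWG F=GYGY D=YBYB B=WBWB
After move 2 (F'): F=YYGG U=WGRR R=BRYR D=OOYB L=OGOW
After move 3 (R): R=YBRR U=WYRG F=YOGB D=OWYW B=RBGB
After move 4 (F'): F=OBYG U=WYYR R=WBOR D=GWYW L=OGOR
After move 5 (F'): F=BGOY U=WYWO R=WBGR D=GRYW L=OROY
After move 6 (R'): R=BRWG U=WGWR F=BYOO D=GGYY B=WBRB
Query 1: D[2] = Y
Query 2: L[0] = O
Query 3: F[1] = Y
Query 4: R[3] = G
Query 5: U[0] = W
Query 6: F[3] = O

Answer: Y O Y G W O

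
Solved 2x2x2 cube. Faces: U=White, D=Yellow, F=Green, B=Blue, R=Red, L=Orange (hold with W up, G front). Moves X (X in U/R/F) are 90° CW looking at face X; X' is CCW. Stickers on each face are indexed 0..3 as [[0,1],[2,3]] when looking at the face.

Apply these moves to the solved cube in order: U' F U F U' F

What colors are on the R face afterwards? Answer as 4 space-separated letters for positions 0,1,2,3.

Answer: O W Y R

Derivation:
After move 1 (U'): U=WWWW F=OOGG R=GGRR B=RRBB L=BBOO
After move 2 (F): F=GOGO U=WWOB R=WGWR D=RGYY L=BYOY
After move 3 (U): U=OWBW F=WGGO R=RRWR B=BYBB L=GOOY
After move 4 (F): F=GWOG U=OWYO R=BRWR D=WRYY L=GROG
After move 5 (U'): U=WOOY F=GROG R=GWWR B=BRBB L=BYOG
After move 6 (F): F=OGGR U=WOGY R=OWYR D=WGYY L=BWOR
Query: R face = OWYR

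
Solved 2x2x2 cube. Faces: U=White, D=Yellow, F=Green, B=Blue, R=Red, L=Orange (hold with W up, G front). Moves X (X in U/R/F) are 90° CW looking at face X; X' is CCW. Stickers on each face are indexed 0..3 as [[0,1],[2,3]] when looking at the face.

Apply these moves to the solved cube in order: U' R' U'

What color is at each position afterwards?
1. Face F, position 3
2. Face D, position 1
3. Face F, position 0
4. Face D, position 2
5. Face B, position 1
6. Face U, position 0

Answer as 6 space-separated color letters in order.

Answer: W O B Y R B

Derivation:
After move 1 (U'): U=WWWW F=OOGG R=GGRR B=RRBB L=BBOO
After move 2 (R'): R=GRGR U=WBWR F=OWGW D=YOYG B=YRYB
After move 3 (U'): U=BRWW F=BBGW R=OWGR B=GRYB L=YROO
Query 1: F[3] = W
Query 2: D[1] = O
Query 3: F[0] = B
Query 4: D[2] = Y
Query 5: B[1] = R
Query 6: U[0] = B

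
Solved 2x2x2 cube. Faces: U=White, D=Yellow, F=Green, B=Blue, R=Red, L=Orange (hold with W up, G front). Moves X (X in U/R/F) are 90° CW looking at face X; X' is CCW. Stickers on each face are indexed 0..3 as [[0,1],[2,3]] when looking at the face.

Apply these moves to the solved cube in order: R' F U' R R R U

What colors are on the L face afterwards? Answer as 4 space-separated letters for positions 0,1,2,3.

Answer: O O O G

Derivation:
After move 1 (R'): R=RRRR U=WBWB F=GWGW D=YGYG B=YBYB
After move 2 (F): F=GGWW U=WBOO R=WRBR D=RRYG L=OYOG
After move 3 (U'): U=BOWO F=OYWW R=GGBR B=WRYB L=YBOG
After move 4 (R): R=BGRG U=BYWW F=ORWG D=RYYW B=OROB
After move 5 (R): R=RBGG U=BRWG F=OYWW D=ROYO B=WRYB
After move 6 (R): R=GRGB U=BYWW F=OOWO D=RYYW B=GRRB
After move 7 (U): U=WBWY F=GRWO R=GRGB B=YBRB L=OOOG
Query: L face = OOOG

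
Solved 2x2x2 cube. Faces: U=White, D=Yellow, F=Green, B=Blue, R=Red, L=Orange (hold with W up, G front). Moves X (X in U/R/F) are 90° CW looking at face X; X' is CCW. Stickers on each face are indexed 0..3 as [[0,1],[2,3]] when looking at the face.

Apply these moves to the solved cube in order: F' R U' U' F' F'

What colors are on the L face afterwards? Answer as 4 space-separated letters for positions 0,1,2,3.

After move 1 (F'): F=GGGG U=WWRR R=YRYR D=OOYY L=OWOW
After move 2 (R): R=YYRR U=WGRG F=GOGY D=OBYB B=RBWB
After move 3 (U'): U=GGWR F=OWGY R=GORR B=YYWB L=RBOW
After move 4 (U'): U=GRGW F=RBGY R=OWRR B=GOWB L=YYOW
After move 5 (F'): F=BYRG U=GROR R=BWOR D=YWYB L=YWOG
After move 6 (F'): F=YGBR U=GRBO R=WWYR D=WGYB L=YROO
Query: L face = YROO

Answer: Y R O O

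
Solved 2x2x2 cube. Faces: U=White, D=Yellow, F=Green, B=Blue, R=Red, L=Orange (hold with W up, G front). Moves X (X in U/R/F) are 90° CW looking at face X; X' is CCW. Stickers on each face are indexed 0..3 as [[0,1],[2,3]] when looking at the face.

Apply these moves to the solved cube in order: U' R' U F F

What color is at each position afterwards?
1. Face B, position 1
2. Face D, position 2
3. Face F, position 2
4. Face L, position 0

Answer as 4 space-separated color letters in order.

After move 1 (U'): U=WWWW F=OOGG R=GGRR B=RRBB L=BBOO
After move 2 (R'): R=GRGR U=WBWR F=OWGW D=YOYG B=YRYB
After move 3 (U): U=WWRB F=GRGW R=YRGR B=BBYB L=OWOO
After move 4 (F): F=GGWR U=WWOW R=RRBR D=GYYG L=OYOO
After move 5 (F): F=WGRG U=WWOY R=ORWR D=BRYG L=OGOY
Query 1: B[1] = B
Query 2: D[2] = Y
Query 3: F[2] = R
Query 4: L[0] = O

Answer: B Y R O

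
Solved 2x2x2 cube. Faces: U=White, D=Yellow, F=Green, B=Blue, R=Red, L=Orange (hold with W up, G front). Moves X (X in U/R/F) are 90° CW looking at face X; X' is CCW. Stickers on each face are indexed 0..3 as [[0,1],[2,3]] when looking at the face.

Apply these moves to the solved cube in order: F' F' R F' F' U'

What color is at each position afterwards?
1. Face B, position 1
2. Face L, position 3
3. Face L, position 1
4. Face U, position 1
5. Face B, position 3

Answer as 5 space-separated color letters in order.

Answer: O O B W B

Derivation:
After move 1 (F'): F=GGGG U=WWRR R=YRYR D=OOYY L=OWOW
After move 2 (F'): F=GGGG U=WWYY R=OROR D=WWYY L=OROR
After move 3 (R): R=OORR U=WGYG F=GWGY D=WBYB B=YBWB
After move 4 (F'): F=WYGG U=WGOR R=BOWR D=RRYB L=OGOY
After move 5 (F'): F=YGWG U=WGBW R=RORR D=GYYB L=OROO
After move 6 (U'): U=GWWB F=ORWG R=YGRR B=ROWB L=YBOO
Query 1: B[1] = O
Query 2: L[3] = O
Query 3: L[1] = B
Query 4: U[1] = W
Query 5: B[3] = B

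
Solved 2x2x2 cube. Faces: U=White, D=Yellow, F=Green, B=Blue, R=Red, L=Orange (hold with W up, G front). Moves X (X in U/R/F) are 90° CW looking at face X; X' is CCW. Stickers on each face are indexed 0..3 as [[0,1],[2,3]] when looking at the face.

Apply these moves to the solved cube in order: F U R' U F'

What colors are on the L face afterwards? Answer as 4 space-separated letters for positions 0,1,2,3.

Answer: W B O O

Derivation:
After move 1 (F): F=GGGG U=WWOO R=WRWR D=RRYY L=OYOY
After move 2 (U): U=OWOW F=WRGG R=BBWR B=OYBB L=GGOY
After move 3 (R'): R=BRBW U=OBOO F=WWGW D=RRYG B=YYRB
After move 4 (U): U=OOOB F=BRGW R=YYBW B=GGRB L=WWOY
After move 5 (F'): F=RWBG U=OOYB R=RYRW D=WYYG L=WBOO
Query: L face = WBOO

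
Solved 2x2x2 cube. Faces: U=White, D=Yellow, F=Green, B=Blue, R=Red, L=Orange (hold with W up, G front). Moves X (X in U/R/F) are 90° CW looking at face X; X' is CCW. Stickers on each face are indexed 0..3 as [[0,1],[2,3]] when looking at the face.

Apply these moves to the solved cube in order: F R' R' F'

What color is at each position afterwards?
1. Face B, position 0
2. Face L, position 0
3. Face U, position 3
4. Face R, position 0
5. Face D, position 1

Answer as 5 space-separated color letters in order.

Answer: G O R W Y

Derivation:
After move 1 (F): F=GGGG U=WWOO R=WRWR D=RRYY L=OYOY
After move 2 (R'): R=RRWW U=WBOB F=GWGO D=RGYG B=YBRB
After move 3 (R'): R=RWRW U=WROY F=GBGB D=RWYO B=GBGB
After move 4 (F'): F=BBGG U=WRRR R=WWRW D=YYYO L=OYOO
Query 1: B[0] = G
Query 2: L[0] = O
Query 3: U[3] = R
Query 4: R[0] = W
Query 5: D[1] = Y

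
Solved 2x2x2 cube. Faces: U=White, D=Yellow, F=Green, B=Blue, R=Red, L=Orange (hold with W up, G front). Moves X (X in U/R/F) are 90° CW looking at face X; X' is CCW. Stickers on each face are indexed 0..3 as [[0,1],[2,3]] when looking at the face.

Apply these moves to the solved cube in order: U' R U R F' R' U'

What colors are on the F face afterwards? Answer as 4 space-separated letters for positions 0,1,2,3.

After move 1 (U'): U=WWWW F=OOGG R=GGRR B=RRBB L=BBOO
After move 2 (R): R=RGRG U=WOWG F=OYGY D=YBYR B=WRWB
After move 3 (U): U=WWGO F=RGGY R=WRRG B=BBWB L=OYOO
After move 4 (R): R=RWGR U=WGGY F=RBGR D=YWYB B=OBWB
After move 5 (F'): F=BRRG U=WGRG R=WWYR D=YOYB L=OYOG
After move 6 (R'): R=WRWY U=WWRO F=BGRG D=YRYG B=BBOB
After move 7 (U'): U=WOWR F=OYRG R=BGWY B=WROB L=BBOG
Query: F face = OYRG

Answer: O Y R G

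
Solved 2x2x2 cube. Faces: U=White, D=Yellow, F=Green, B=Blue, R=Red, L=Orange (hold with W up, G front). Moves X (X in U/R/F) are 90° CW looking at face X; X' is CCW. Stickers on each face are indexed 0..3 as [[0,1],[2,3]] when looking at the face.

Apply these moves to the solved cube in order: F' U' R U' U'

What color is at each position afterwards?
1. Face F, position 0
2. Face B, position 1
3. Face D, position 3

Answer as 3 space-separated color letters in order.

Answer: R O Y

Derivation:
After move 1 (F'): F=GGGG U=WWRR R=YRYR D=OOYY L=OWOW
After move 2 (U'): U=WRWR F=OWGG R=GGYR B=YRBB L=BBOW
After move 3 (R): R=YGRG U=WWWG F=OOGY D=OBYY B=RRRB
After move 4 (U'): U=WGWW F=BBGY R=OORG B=YGRB L=RROW
After move 5 (U'): U=GWWW F=RRGY R=BBRG B=OORB L=YGOW
Query 1: F[0] = R
Query 2: B[1] = O
Query 3: D[3] = Y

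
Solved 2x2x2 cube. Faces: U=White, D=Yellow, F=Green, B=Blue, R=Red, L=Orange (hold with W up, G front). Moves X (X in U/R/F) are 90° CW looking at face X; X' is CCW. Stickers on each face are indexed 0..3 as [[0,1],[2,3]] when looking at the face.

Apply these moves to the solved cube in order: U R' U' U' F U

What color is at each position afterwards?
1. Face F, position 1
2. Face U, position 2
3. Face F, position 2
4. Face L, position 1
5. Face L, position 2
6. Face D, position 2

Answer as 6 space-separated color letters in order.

Answer: G R W Y O Y

Derivation:
After move 1 (U): U=WWWW F=RRGG R=BBRR B=OOBB L=GGOO
After move 2 (R'): R=BRBR U=WBWO F=RWGW D=YRYG B=YOYB
After move 3 (U'): U=BOWW F=GGGW R=RWBR B=BRYB L=YOOO
After move 4 (U'): U=OWBW F=YOGW R=GGBR B=RWYB L=BROO
After move 5 (F): F=GYWO U=OWOR R=BGWR D=BGYG L=BYOR
After move 6 (U): U=OORW F=BGWO R=RWWR B=BYYB L=GYOR
Query 1: F[1] = G
Query 2: U[2] = R
Query 3: F[2] = W
Query 4: L[1] = Y
Query 5: L[2] = O
Query 6: D[2] = Y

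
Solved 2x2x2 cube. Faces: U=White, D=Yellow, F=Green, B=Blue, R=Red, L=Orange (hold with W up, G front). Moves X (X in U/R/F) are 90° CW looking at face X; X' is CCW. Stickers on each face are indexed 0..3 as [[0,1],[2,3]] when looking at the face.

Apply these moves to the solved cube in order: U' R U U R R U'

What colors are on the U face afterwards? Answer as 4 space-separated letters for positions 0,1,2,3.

Answer: B R G O

Derivation:
After move 1 (U'): U=WWWW F=OOGG R=GGRR B=RRBB L=BBOO
After move 2 (R): R=RGRG U=WOWG F=OYGY D=YBYR B=WRWB
After move 3 (U): U=WWGO F=RGGY R=WRRG B=BBWB L=OYOO
After move 4 (U): U=GWOW F=WRGY R=BBRG B=OYWB L=RGOO
After move 5 (R): R=RBGB U=GROY F=WBGR D=YWYO B=WYWB
After move 6 (R): R=GRBB U=GBOR F=WWGO D=YWYW B=YYRB
After move 7 (U'): U=BRGO F=RGGO R=WWBB B=GRRB L=YYOO
Query: U face = BRGO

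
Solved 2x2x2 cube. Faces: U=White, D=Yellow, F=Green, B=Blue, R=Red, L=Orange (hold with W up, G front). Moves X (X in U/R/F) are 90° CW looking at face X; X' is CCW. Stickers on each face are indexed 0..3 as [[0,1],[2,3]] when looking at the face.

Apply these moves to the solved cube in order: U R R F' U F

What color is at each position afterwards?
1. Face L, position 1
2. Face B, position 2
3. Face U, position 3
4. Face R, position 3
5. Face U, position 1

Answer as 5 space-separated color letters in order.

After move 1 (U): U=WWWW F=RRGG R=BBRR B=OOBB L=GGOO
After move 2 (R): R=RBRB U=WRWG F=RYGY D=YBYO B=WOWB
After move 3 (R): R=RRBB U=WYWY F=RBGO D=YWYW B=GORB
After move 4 (F'): F=BORG U=WYRB R=WRYB D=GOYW L=GYOW
After move 5 (U): U=RWBY F=WRRG R=GOYB B=GYRB L=BOOW
After move 6 (F): F=RWGR U=RWWO R=BOYB D=YGYW L=BGOO
Query 1: L[1] = G
Query 2: B[2] = R
Query 3: U[3] = O
Query 4: R[3] = B
Query 5: U[1] = W

Answer: G R O B W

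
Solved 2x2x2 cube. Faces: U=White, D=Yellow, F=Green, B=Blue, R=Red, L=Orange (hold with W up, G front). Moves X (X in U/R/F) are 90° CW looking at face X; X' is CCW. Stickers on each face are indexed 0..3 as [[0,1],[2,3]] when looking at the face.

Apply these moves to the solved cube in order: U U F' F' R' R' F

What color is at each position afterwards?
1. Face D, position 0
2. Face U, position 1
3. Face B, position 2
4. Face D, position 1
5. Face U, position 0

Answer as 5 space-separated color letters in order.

Answer: O W G R W

Derivation:
After move 1 (U): U=WWWW F=RRGG R=BBRR B=OOBB L=GGOO
After move 2 (U): U=WWWW F=BBGG R=OORR B=GGBB L=RROO
After move 3 (F'): F=BGBG U=WWOR R=YOYR D=ROYY L=RWOW
After move 4 (F'): F=GGBB U=WWYY R=OORR D=WWYY L=RROO
After move 5 (R'): R=OROR U=WBYG F=GWBY D=WGYB B=YGWB
After move 6 (R'): R=RROO U=WWYY F=GBBG D=WWYY B=BGGB
After move 7 (F): F=BGGB U=WWOR R=YRYO D=ORYY L=RWOW
Query 1: D[0] = O
Query 2: U[1] = W
Query 3: B[2] = G
Query 4: D[1] = R
Query 5: U[0] = W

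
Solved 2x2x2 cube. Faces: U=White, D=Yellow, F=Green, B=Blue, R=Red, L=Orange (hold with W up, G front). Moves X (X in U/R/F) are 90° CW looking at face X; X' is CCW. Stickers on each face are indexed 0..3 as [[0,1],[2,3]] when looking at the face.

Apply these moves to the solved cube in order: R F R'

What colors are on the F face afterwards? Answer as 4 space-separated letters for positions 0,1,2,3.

After move 1 (R): R=RRRR U=WGWG F=GYGY D=YBYB B=WBWB
After move 2 (F): F=GGYY U=WGOO R=WRGR D=RRYB L=OYOB
After move 3 (R'): R=RRWG U=WWOW F=GGYO D=RGYY B=BBRB
Query: F face = GGYO

Answer: G G Y O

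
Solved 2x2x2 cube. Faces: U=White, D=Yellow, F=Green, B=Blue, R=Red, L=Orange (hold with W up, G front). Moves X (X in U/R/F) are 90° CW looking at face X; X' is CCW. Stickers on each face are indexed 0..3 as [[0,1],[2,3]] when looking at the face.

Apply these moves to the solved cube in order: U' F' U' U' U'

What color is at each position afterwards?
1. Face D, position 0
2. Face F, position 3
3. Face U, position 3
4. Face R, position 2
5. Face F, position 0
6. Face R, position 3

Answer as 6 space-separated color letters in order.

After move 1 (U'): U=WWWW F=OOGG R=GGRR B=RRBB L=BBOO
After move 2 (F'): F=OGOG U=WWGR R=YGYR D=BOYY L=BWOW
After move 3 (U'): U=WRWG F=BWOG R=OGYR B=YGBB L=RROW
After move 4 (U'): U=RGWW F=RROG R=BWYR B=OGBB L=YGOW
After move 5 (U'): U=GWRW F=YGOG R=RRYR B=BWBB L=OGOW
Query 1: D[0] = B
Query 2: F[3] = G
Query 3: U[3] = W
Query 4: R[2] = Y
Query 5: F[0] = Y
Query 6: R[3] = R

Answer: B G W Y Y R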